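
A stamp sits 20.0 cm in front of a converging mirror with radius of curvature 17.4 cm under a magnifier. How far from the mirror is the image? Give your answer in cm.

15.4 cm

f = R/2 = 17.4/2 = 8.700 cm.
Mirror equation: 1/v = 1/f − 1/u = 1/(8.700) − 1/(20.0) = 0.1149 − 0.05000 = 0.06494, so v = 15.4 cm.
The image is real, inverted and reduced, in front of the mirror.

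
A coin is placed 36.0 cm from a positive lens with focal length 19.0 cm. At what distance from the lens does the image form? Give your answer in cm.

Thin-lens equation: 1/q = 1/f − 1/p = 1/(19.00) − 1/(36.0) = 0.05263 − 0.02778 = 0.02485, so q = 40.2 cm.
The image is real, inverted and enlarged, on the far side of the lens.

40.2 cm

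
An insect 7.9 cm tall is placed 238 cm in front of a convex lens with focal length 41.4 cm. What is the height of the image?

1/d_i = 1/f − 1/d_o = 1/(41.40) − 1/(238) = 0.01995, so d_i = 50.12 cm.
m = −d_i/d_o = -0.2106.
|h_i| = |m|·h_o = 0.2106 × 7.9 = 1.66 cm. The image is real, inverted and reduced, on the far side of the lens.

1.66 cm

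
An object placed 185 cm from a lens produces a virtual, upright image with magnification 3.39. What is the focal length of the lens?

m = −d_i/d_o ⇒ d_i = −m·d_o = −(+3.39)·(185) = -627.1 cm.
1/f = 1/d_o + 1/d_i = 1/(185) + 1/(-627.1) = 0.003811, so f = 262 cm.
Since f is positive, the lens is converging.

f = 262 cm (converging)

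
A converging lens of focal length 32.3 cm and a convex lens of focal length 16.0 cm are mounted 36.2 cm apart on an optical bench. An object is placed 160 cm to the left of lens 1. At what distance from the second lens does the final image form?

Lens 1: 1/d_i1 = 1/f₁ − 1/d_o1 = 1/(32.3) − 1/(160) = 0.02471, so d_i1 = 40.47 cm.
The intermediate image is 40.47 cm to the right of lens 1, which lies 4.270 cm to the right of lens 2 — a virtual object — so d_o2 = −4.270 cm.
Lens 2: 1/d_i2 = 1/f₂ − 1/d_o2 = 1/(16.0) − 1/(-4.270) = 0.2967, so d_i2 = 3.37 cm.
The final image is real, 3.37 cm to the right of lens 2 (overall magnification ≈ -0.20).

3.37 cm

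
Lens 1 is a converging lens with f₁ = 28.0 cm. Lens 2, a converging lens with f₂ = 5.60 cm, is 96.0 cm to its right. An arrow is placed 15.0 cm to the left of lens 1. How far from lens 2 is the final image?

Lens 1: 1/d_i1 = 1/f₁ − 1/d_o1 = 1/(28.0) − 1/(15.0) = -0.03095, so d_i1 = -32.31 cm.
The intermediate image is 32.31 cm to the left of lens 1 (virtual), which is 96.0 − (-32.31) = 128.3 cm to the left of lens 2, so d_o2 = +128.3 cm.
Lens 2: 1/d_i2 = 1/f₂ − 1/d_o2 = 1/(5.60) − 1/(128.3) = 0.1708, so d_i2 = 5.86 cm.
The final image is real, 5.86 cm to the right of lens 2 (overall magnification ≈ -0.098).

5.86 cm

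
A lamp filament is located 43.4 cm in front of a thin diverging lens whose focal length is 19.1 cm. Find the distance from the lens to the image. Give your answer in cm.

13.3 cm

For a diverging lens, f = -19.1 cm.
Lens equation: 1/q = 1/f − 1/p = 1/(-19.10) − 1/(43.4) = -0.05236 − 0.02304 = -0.07540, so q = -13.3 cm.
The image is virtual, upright and reduced, on the same side as the object.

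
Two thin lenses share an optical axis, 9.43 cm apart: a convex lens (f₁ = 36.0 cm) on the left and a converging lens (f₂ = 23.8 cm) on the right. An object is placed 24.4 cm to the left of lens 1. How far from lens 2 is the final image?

Lens 1: 1/d_i1 = 1/f₁ − 1/d_o1 = 1/(36.0) − 1/(24.4) = -0.01321, so d_i1 = -75.72 cm.
The intermediate image is 75.72 cm to the left of lens 1 (virtual), which is 9.43 − (-75.72) = 85.15 cm to the left of lens 2, so d_o2 = +85.15 cm.
Lens 2: 1/d_i2 = 1/f₂ − 1/d_o2 = 1/(23.8) − 1/(85.15) = 0.03027, so d_i2 = 33.0 cm.
The final image is real, 33.0 cm to the right of lens 2 (overall magnification ≈ -1.2).

33.0 cm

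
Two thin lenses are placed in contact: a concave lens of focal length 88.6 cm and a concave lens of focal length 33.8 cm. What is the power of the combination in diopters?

P = -4.09 D

P₁ = 1/f₁ = 1/(-0.886 m) = -1.129 D; P₂ = 1/f₂ = 1/(-0.338 m) = -2.959 D.
For thin lenses in contact, P = P₁ + P₂ = (-1.129) + (-2.959) = -4.09 D.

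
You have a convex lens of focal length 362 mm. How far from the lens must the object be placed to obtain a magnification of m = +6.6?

307 mm

m = −d_i/d_o ⇒ d_i = −m·d_o.
1/f = 1/d_o + 1/d_i = 1/d_o − 1/(m·d_o) = (1 − 1/m)/d_o, so d_o = f(1 − 1/m) = (362.0)(1 − 1/(+6.6)) = 307 mm.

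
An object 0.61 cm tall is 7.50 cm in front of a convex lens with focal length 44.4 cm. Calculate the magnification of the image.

1/d_i = 1/f − 1/d_o = 1/(44.40) − 1/(7.50) = -0.1108, so d_i = -9.024 cm.
m = −d_i/d_o = −(-9.024)/(7.50) = +1.20.
The image is virtual, upright and enlarged, on the same side as the object.

m = +1.20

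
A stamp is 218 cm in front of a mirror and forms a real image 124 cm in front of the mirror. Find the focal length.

f = 79.0 cm (concave)

Real image ⇒ d_i = +124 cm.
1/f = 1/d_o + 1/d_i = 1/(218) + 1/(124) = 0.01265, so f = 79.0 cm.
Since f is positive, the mirror is concave.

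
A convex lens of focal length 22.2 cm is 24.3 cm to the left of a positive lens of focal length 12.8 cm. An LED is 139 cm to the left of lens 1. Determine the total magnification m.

Lens 1: 1/d_i1 = 1/(22.2) − 1/(139) = 0.03785, so d_i1 = 26.42 cm; m₁ = −d_i1/d_o1 = -0.1901.
d_o2 = 24.3 − (26.42) = -2.120 cm (virtual object).
Lens 2: 1/d_i2 = 1/(12.8) − 1/(-2.120) = 0.5498, so d_i2 = 1.819 cm; m₂ = −d_i2/d_o2 = +0.8579.
m = m₁·m₂ = (-0.1901)(+0.8579) = -0.163.

m = -0.163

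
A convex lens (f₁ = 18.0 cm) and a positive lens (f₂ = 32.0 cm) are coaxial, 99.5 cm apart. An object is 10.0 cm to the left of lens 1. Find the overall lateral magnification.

m = -0.800

Lens 1: 1/d_i1 = 1/(18.0) − 1/(10.0) = -0.04444, so d_i1 = -22.50 cm; m₁ = −d_i1/d_o1 = +2.250.
d_o2 = 99.5 − (-22.50) = 122.0 cm.
Lens 2: 1/d_i2 = 1/(32.0) − 1/(122.0) = 0.02305, so d_i2 = 43.38 cm; m₂ = −d_i2/d_o2 = -0.3556.
m = m₁·m₂ = (+2.250)(-0.3556) = -0.800.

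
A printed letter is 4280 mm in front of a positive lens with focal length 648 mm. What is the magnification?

1/d_i = 1/f − 1/d_o = 1/(648.0) − 1/(4280) = 0.001310, so d_i = 763.6 mm.
m = −d_i/d_o = −(763.6)/(4280) = -0.178.
The image is real, inverted and reduced, on the far side of the lens.

m = -0.178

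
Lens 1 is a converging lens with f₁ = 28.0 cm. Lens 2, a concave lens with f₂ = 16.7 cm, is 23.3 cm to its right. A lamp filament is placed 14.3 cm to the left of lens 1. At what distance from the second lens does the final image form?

12.7 cm

Lens 1: 1/d_i1 = 1/f₁ − 1/d_o1 = 1/(28.0) − 1/(14.3) = -0.03422, so d_i1 = -29.23 cm.
The intermediate image is 29.23 cm to the left of lens 1 (virtual), which is 23.3 − (-29.23) = 52.53 cm to the left of lens 2, so d_o2 = +52.53 cm.
Lens 2 is diverging, so f₂ = −16.7 cm.
Lens 2: 1/d_i2 = 1/f₂ − 1/d_o2 = 1/(-16.7) − 1/(52.53) = -0.07892, so d_i2 = -12.7 cm.
The final image is virtual, 12.7 cm to the left of lens 2 (overall magnification ≈ 0.49).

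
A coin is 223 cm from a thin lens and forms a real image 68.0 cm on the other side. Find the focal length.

f = 52.1 cm (converging)

Real image ⇒ d_i = +68.0 cm.
1/f = 1/d_o + 1/d_i = 1/(223) + 1/(68.0) = 0.01919, so f = 52.1 cm.
Since f is positive, the thin lens is converging.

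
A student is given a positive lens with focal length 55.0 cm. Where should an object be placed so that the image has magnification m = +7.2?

47.4 cm

m = −d_i/d_o ⇒ d_i = −m·d_o.
1/f = 1/d_o + 1/d_i = 1/d_o − 1/(m·d_o) = (1 − 1/m)/d_o, so d_o = f(1 − 1/m) = (55.00)(1 − 1/(+7.2)) = 47.4 cm.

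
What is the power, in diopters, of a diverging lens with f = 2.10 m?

P = -0.476 D

For a diverging lens, f = −2.10 m.
P = 1/f = 1/(-2.10 m) = -0.476 D.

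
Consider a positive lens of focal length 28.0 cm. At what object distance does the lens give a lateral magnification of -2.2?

m = −d_i/d_o ⇒ d_i = −m·d_o.
1/f = 1/d_o + 1/d_i = 1/d_o − 1/(m·d_o) = (1 − 1/m)/d_o, so d_o = f(1 − 1/m) = (28.00)(1 − 1/(-2.2)) = 40.7 cm.

40.7 cm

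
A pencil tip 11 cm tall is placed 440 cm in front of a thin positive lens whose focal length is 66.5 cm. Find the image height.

1/d_i = 1/f − 1/d_o = 1/(66.50) − 1/(440) = 0.01276, so d_i = 78.34 cm.
m = −d_i/d_o = -0.1780.
|h_i| = |m|·h_o = 0.1780 × 11 = 1.96 cm. The image is real, inverted and reduced, on the far side of the lens.

1.96 cm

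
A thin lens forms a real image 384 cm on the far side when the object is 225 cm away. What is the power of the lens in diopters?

P = +0.705 D

d_i = +384 cm.
1/f = 1/d_o + 1/d_i = 1/(225) + 1/(384) = 0.007049 cm⁻¹.
f = 141.9 cm = 1.419 m, so P = 1/f = +0.705 D.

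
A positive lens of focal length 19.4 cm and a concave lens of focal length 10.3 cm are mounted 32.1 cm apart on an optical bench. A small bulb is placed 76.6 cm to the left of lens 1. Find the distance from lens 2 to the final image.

Lens 1: 1/d_i1 = 1/f₁ − 1/d_o1 = 1/(19.4) − 1/(76.6) = 0.03849, so d_i1 = 25.98 cm.
The intermediate image is 25.98 cm to the right of lens 1, which is 32.1 − (25.98) = 6.120 cm to the left of lens 2, so d_o2 = +6.120 cm.
Lens 2 is diverging, so f₂ = −10.3 cm.
Lens 2: 1/d_i2 = 1/f₂ − 1/d_o2 = 1/(-10.3) − 1/(6.120) = -0.2605, so d_i2 = -3.84 cm.
The final image is virtual, 3.84 cm to the left of lens 2 (overall magnification ≈ -0.21).

3.84 cm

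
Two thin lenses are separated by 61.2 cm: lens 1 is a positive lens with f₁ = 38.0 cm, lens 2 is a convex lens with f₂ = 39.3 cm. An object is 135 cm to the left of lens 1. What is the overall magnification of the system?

Lens 1: 1/d_i1 = 1/(38.0) − 1/(135) = 0.01891, so d_i1 = 52.89 cm; m₁ = −d_i1/d_o1 = -0.3918.
d_o2 = 61.2 − (52.89) = 8.310 cm.
Lens 2: 1/d_i2 = 1/(39.3) − 1/(8.310) = -0.09489, so d_i2 = -10.54 cm; m₂ = −d_i2/d_o2 = +1.268.
m = m₁·m₂ = (-0.3918)(+1.268) = -0.497.

m = -0.497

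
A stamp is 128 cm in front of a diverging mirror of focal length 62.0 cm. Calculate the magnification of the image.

For a diverging mirror, f = -62.0 cm.
1/d_i = 1/f − 1/d_o = 1/(-62.00) − 1/(128) = -0.02394, so d_i = -41.77 cm.
m = −d_i/d_o = −(-41.77)/(128) = +0.326.
The image is virtual, upright and reduced, behind the mirror.

m = +0.326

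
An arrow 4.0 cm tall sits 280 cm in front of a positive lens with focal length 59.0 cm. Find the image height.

1/d_i = 1/f − 1/d_o = 1/(59.00) − 1/(280) = 0.01338, so d_i = 74.75 cm.
m = −d_i/d_o = -0.2670.
|h_i| = |m|·h_o = 0.2670 × 4.0 = 1.07 cm. The image is real, inverted and reduced, on the far side of the lens.

1.07 cm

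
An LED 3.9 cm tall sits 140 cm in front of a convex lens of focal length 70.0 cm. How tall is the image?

1/d_i = 1/f − 1/d_o = 1/(70.00) − 1/(140) = 0.007143, so d_i = 140.0 cm.
m = −d_i/d_o = -1.000.
|h_i| = |m|·h_o = 1.000 × 3.9 = 3.90 cm. The image is real, inverted and same size, on the far side of the lens.

3.90 cm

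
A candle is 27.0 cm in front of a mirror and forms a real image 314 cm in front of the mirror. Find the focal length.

Real image ⇒ d_i = +314 cm.
1/f = 1/d_o + 1/d_i = 1/(27.0) + 1/(314) = 0.04022, so f = 24.9 cm.
Since f is positive, the mirror is concave.

f = 24.9 cm (concave)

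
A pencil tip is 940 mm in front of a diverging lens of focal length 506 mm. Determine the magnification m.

m = +0.350

For a diverging lens, f = -506 mm.
1/d_i = 1/f − 1/d_o = 1/(-506.0) − 1/(940) = -0.003040, so d_i = -328.9 mm.
m = −d_i/d_o = −(-328.9)/(940) = +0.350.
The image is virtual, upright and reduced, on the same side as the object.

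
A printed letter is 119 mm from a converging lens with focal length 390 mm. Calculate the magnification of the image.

1/d_i = 1/f − 1/d_o = 1/(390.0) − 1/(119) = -0.005839, so d_i = -171.3 mm.
m = −d_i/d_o = −(-171.3)/(119) = +1.44.
The image is virtual, upright and enlarged, on the same side as the object.

m = +1.44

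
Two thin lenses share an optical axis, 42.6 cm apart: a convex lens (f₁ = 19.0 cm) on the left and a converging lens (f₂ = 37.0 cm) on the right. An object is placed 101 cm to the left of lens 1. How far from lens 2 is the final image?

Lens 1: 1/d_i1 = 1/f₁ − 1/d_o1 = 1/(19.0) − 1/(101) = 0.04273, so d_i1 = 23.40 cm.
The intermediate image is 23.40 cm to the right of lens 1, which is 42.6 − (23.40) = 19.20 cm to the left of lens 2, so d_o2 = +19.20 cm.
Lens 2: 1/d_i2 = 1/f₂ − 1/d_o2 = 1/(37.0) − 1/(19.20) = -0.02506, so d_i2 = -39.9 cm.
The final image is virtual, 39.9 cm to the left of lens 2 (overall magnification ≈ -0.48).

39.9 cm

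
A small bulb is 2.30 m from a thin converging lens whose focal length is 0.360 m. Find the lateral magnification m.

1/d_i = 1/f − 1/d_o = 1/(0.3600) − 1/(2.30) = 2.343, so d_i = 0.4268 m.
m = −d_i/d_o = −(0.4268)/(2.30) = -0.186.
The image is real, inverted and reduced, on the far side of the lens.

m = -0.186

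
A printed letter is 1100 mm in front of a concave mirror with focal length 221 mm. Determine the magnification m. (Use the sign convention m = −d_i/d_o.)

1/d_i = 1/f − 1/d_o = 1/(221.0) − 1/(1100) = 0.003616, so d_i = 276.6 mm.
m = −d_i/d_o = −(276.6)/(1100) = -0.251.
The image is real, inverted and reduced, in front of the mirror.

m = -0.251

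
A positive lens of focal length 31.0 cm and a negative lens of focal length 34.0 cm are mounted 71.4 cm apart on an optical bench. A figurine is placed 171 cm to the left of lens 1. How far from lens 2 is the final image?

16.9 cm

Lens 1: 1/d_i1 = 1/f₁ − 1/d_o1 = 1/(31.0) − 1/(171) = 0.02641, so d_i1 = 37.86 cm.
The intermediate image is 37.86 cm to the right of lens 1, which is 71.4 − (37.86) = 33.54 cm to the left of lens 2, so d_o2 = +33.54 cm.
Lens 2 is diverging, so f₂ = −34.0 cm.
Lens 2: 1/d_i2 = 1/f₂ − 1/d_o2 = 1/(-34.0) − 1/(33.54) = -0.05923, so d_i2 = -16.9 cm.
The final image is virtual, 16.9 cm to the left of lens 2 (overall magnification ≈ -0.11).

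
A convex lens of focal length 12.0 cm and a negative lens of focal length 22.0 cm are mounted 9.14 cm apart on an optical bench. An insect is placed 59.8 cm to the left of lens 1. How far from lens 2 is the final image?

8.01 cm

Lens 1: 1/d_i1 = 1/f₁ − 1/d_o1 = 1/(12.0) − 1/(59.8) = 0.06661, so d_i1 = 15.01 cm.
The intermediate image is 15.01 cm to the right of lens 1, which lies 5.870 cm to the right of lens 2 — a virtual object — so d_o2 = −5.870 cm.
Lens 2 is diverging, so f₂ = −22.0 cm.
Lens 2: 1/d_i2 = 1/f₂ − 1/d_o2 = 1/(-22.0) − 1/(-5.870) = 0.1249, so d_i2 = 8.01 cm.
The final image is real, 8.01 cm to the right of lens 2 (overall magnification ≈ -0.34).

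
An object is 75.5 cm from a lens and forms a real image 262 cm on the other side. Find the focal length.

Real image ⇒ d_i = +262 cm.
1/f = 1/d_o + 1/d_i = 1/(75.5) + 1/(262) = 0.01706, so f = 58.6 cm.
Since f is positive, the lens is converging.

f = 58.6 cm (converging)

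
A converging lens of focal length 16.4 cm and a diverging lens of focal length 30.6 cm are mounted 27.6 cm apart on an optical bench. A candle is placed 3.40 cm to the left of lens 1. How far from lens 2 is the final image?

15.6 cm

Lens 1: 1/d_i1 = 1/f₁ − 1/d_o1 = 1/(16.4) − 1/(3.40) = -0.2331, so d_i1 = -4.289 cm.
The intermediate image is 4.289 cm to the left of lens 1 (virtual), which is 27.6 − (-4.289) = 31.89 cm to the left of lens 2, so d_o2 = +31.89 cm.
Lens 2 is diverging, so f₂ = −30.6 cm.
Lens 2: 1/d_i2 = 1/f₂ − 1/d_o2 = 1/(-30.6) − 1/(31.89) = -0.06404, so d_i2 = -15.6 cm.
The final image is virtual, 15.6 cm to the left of lens 2 (overall magnification ≈ 0.62).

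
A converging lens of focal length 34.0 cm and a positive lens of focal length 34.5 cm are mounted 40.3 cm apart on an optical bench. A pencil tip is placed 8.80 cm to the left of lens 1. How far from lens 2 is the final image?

Lens 1: 1/d_i1 = 1/f₁ − 1/d_o1 = 1/(34.0) − 1/(8.80) = -0.08422, so d_i1 = -11.87 cm.
The intermediate image is 11.87 cm to the left of lens 1 (virtual), which is 40.3 − (-11.87) = 52.17 cm to the left of lens 2, so d_o2 = +52.17 cm.
Lens 2: 1/d_i2 = 1/f₂ − 1/d_o2 = 1/(34.5) − 1/(52.17) = 0.009817, so d_i2 = 102 cm.
The final image is real, 102 cm to the right of lens 2 (overall magnification ≈ -2.6).

102 cm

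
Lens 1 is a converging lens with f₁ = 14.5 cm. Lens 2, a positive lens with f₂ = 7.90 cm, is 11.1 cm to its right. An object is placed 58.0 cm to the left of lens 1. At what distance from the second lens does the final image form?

4.03 cm

Lens 1: 1/d_i1 = 1/f₁ − 1/d_o1 = 1/(14.5) − 1/(58.0) = 0.05172, so d_i1 = 19.33 cm.
The intermediate image is 19.33 cm to the right of lens 1, which lies 8.230 cm to the right of lens 2 — a virtual object — so d_o2 = −8.230 cm.
Lens 2: 1/d_i2 = 1/f₂ − 1/d_o2 = 1/(7.90) − 1/(-8.230) = 0.2481, so d_i2 = 4.03 cm.
The final image is real, 4.03 cm to the right of lens 2 (overall magnification ≈ -0.16).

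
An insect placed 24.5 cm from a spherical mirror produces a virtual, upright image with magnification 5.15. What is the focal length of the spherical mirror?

f = 30.4 cm (concave)

m = −d_i/d_o ⇒ d_i = −m·d_o = −(+5.15)·(24.5) = -126.2 cm.
1/f = 1/d_o + 1/d_i = 1/(24.5) + 1/(-126.2) = 0.03289, so f = 30.4 cm.
Since f is positive, the spherical mirror is concave.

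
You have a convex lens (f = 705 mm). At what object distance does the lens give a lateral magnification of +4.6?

m = −d_i/d_o ⇒ d_i = −m·d_o.
1/f = 1/d_o + 1/d_i = 1/d_o − 1/(m·d_o) = (1 − 1/m)/d_o, so d_o = f(1 − 1/m) = (705.0)(1 − 1/(+4.6)) = 552 mm.

552 mm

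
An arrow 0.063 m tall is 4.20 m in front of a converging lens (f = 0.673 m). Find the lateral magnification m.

m = -0.191

1/d_i = 1/f − 1/d_o = 1/(0.6730) − 1/(4.20) = 1.248, so d_i = 0.8014 m.
m = −d_i/d_o = −(0.8014)/(4.20) = -0.191.
The image is real, inverted and reduced, on the far side of the lens.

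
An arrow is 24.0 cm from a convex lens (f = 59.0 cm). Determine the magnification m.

1/d_i = 1/f − 1/d_o = 1/(59.00) − 1/(24.0) = -0.02472, so d_i = -40.46 cm.
m = −d_i/d_o = −(-40.46)/(24.0) = +1.69.
The image is virtual, upright and enlarged, on the same side as the object.

m = +1.69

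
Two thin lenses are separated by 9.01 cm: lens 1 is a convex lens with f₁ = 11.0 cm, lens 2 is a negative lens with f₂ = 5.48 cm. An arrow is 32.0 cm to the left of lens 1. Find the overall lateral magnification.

m = +1.26

Lens 1: 1/d_i1 = 1/(11.0) − 1/(32.0) = 0.05966, so d_i1 = 16.76 cm; m₁ = −d_i1/d_o1 = -0.5238.
d_o2 = 9.01 − (16.76) = -7.750 cm (virtual object).
f₂ = −5.48 cm (diverging).
Lens 2: 1/d_i2 = 1/(-5.48) − 1/(-7.750) = -0.05345, so d_i2 = -18.71 cm; m₂ = −d_i2/d_o2 = -2.414.
m = m₁·m₂ = (-0.5238)(-2.414) = +1.26.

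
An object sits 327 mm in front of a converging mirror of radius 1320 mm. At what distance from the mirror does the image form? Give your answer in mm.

f = R/2 = 1320/2 = 660.0 mm.
Mirror equation: 1/s_i = 1/f − 1/s_o = 1/(660.0) − 1/(327) = 0.001515 − 0.003058 = -0.001543, so s_i = -648 mm.
The image is virtual, upright and enlarged, behind the mirror.

648 mm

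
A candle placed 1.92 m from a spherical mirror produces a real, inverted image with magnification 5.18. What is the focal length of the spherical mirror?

m = −d_i/d_o ⇒ d_i = −m·d_o = −(-5.18)·(1.92) = 9.946 m.
1/f = 1/d_o + 1/d_i = 1/(1.92) + 1/(9.946) = 0.6214, so f = 1.61 m.
Since f is positive, the spherical mirror is concave.

f = 1.61 m (concave)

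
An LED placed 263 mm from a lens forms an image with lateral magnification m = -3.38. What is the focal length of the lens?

m = −d_i/d_o ⇒ d_i = −m·d_o = −(-3.38)·(263) = 888.9 mm.
1/f = 1/d_o + 1/d_i = 1/(263) + 1/(888.9) = 0.004927, so f = 203 mm.
Since f is positive, the lens is converging.

f = 203 mm (converging)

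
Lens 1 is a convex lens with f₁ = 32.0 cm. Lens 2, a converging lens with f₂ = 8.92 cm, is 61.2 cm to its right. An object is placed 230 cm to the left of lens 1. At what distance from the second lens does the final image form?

14.2 cm

Lens 1: 1/d_i1 = 1/f₁ − 1/d_o1 = 1/(32.0) − 1/(230) = 0.02690, so d_i1 = 37.17 cm.
The intermediate image is 37.17 cm to the right of lens 1, which is 61.2 − (37.17) = 24.03 cm to the left of lens 2, so d_o2 = +24.03 cm.
Lens 2: 1/d_i2 = 1/f₂ − 1/d_o2 = 1/(8.92) − 1/(24.03) = 0.07049, so d_i2 = 14.2 cm.
The final image is real, 14.2 cm to the right of lens 2 (overall magnification ≈ 0.095).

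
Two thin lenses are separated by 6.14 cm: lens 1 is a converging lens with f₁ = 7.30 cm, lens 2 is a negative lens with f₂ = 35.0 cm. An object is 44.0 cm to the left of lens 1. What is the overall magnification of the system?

m = -0.215

Lens 1: 1/d_i1 = 1/(7.30) − 1/(44.0) = 0.1143, so d_i1 = 8.752 cm; m₁ = −d_i1/d_o1 = -0.1989.
d_o2 = 6.14 − (8.752) = -2.612 cm (virtual object).
f₂ = −35.0 cm (diverging).
Lens 2: 1/d_i2 = 1/(-35.0) − 1/(-2.612) = 0.3543, so d_i2 = 2.823 cm; m₂ = −d_i2/d_o2 = +1.081.
m = m₁·m₂ = (-0.1989)(+1.081) = -0.215.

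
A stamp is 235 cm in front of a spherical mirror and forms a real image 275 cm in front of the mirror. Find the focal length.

Real image ⇒ d_i = +275 cm.
1/f = 1/d_o + 1/d_i = 1/(235) + 1/(275) = 0.007892, so f = 127 cm.
Since f is positive, the spherical mirror is concave.

f = 127 cm (concave)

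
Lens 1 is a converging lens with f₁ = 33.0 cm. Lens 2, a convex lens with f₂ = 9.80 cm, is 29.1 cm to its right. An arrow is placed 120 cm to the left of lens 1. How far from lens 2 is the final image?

6.14 cm

Lens 1: 1/d_i1 = 1/f₁ − 1/d_o1 = 1/(33.0) − 1/(120) = 0.02197, so d_i1 = 45.52 cm.
The intermediate image is 45.52 cm to the right of lens 1, which lies 16.42 cm to the right of lens 2 — a virtual object — so d_o2 = −16.42 cm.
Lens 2: 1/d_i2 = 1/f₂ − 1/d_o2 = 1/(9.80) − 1/(-16.42) = 0.1629, so d_i2 = 6.14 cm.
The final image is real, 6.14 cm to the right of lens 2 (overall magnification ≈ -0.14).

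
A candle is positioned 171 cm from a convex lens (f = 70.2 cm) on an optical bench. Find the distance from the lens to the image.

119 cm

Thin-lens equation: 1/s_i = 1/f − 1/s_o = 1/(70.20) − 1/(171) = 0.01425 − 0.005848 = 0.008397, so s_i = 119 cm.
The image is real, inverted and reduced, on the far side of the lens.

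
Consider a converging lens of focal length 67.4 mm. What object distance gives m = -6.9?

m = −d_i/d_o ⇒ d_i = −m·d_o.
1/f = 1/d_o + 1/d_i = 1/d_o − 1/(m·d_o) = (1 − 1/m)/d_o, so d_o = f(1 − 1/m) = (67.40)(1 − 1/(-6.9)) = 77.2 mm.

77.2 mm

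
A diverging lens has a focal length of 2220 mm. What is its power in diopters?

P = -0.450 D

For a diverging lens, f = −2220 mm.
f = -222 cm = -2.22 m.
P = 1/f = 1/(-2.22 m) = -0.450 D.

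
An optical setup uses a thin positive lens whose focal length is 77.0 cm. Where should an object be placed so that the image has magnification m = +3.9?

57.3 cm

m = −d_i/d_o ⇒ d_i = −m·d_o.
1/f = 1/d_o + 1/d_i = 1/d_o − 1/(m·d_o) = (1 − 1/m)/d_o, so d_o = f(1 − 1/m) = (77.00)(1 − 1/(+3.9)) = 57.3 cm.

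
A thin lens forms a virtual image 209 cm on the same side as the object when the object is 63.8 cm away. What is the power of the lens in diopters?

P = +1.09 D

Virtual image ⇒ d_i = −209 cm.
1/f = 1/d_o + 1/d_i = 1/(63.8) + 1/(-209) = 0.01089 cm⁻¹.
f = 91.83 cm = 0.9183 m, so P = 1/f = +1.09 D.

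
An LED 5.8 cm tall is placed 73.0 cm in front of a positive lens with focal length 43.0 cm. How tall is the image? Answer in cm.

8.31 cm

1/d_i = 1/f − 1/d_o = 1/(43.00) − 1/(73.0) = 0.009557, so d_i = 104.6 cm.
m = −d_i/d_o = -1.433.
|h_i| = |m|·h_o = 1.433 × 5.8 = 8.31 cm. The image is real, inverted and enlarged, on the far side of the lens.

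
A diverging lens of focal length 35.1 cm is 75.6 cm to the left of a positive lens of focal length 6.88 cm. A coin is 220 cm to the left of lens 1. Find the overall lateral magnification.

f₁ = −35.1 cm (diverging).
Lens 1: 1/d_i1 = 1/(-35.1) − 1/(220) = -0.03304, so d_i1 = -30.27 cm; m₁ = −d_i1/d_o1 = +0.1376.
d_o2 = 75.6 − (-30.27) = 105.9 cm.
Lens 2: 1/d_i2 = 1/(6.88) − 1/(105.9) = 0.1359, so d_i2 = 7.358 cm; m₂ = −d_i2/d_o2 = -0.06948.
m = m₁·m₂ = (+0.1376)(-0.06948) = -0.00956.

m = -0.00956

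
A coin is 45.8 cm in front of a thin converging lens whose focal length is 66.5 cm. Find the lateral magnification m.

m = +3.21

1/d_i = 1/f − 1/d_o = 1/(66.50) − 1/(45.8) = -0.006796, so d_i = -147.1 cm.
m = −d_i/d_o = −(-147.1)/(45.8) = +3.21.
The image is virtual, upright and enlarged, on the same side as the object.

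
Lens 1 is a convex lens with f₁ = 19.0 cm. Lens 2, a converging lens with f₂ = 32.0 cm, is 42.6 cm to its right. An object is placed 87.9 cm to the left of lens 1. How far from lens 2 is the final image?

43.1 cm

Lens 1: 1/d_i1 = 1/f₁ − 1/d_o1 = 1/(19.0) − 1/(87.9) = 0.04126, so d_i1 = 24.24 cm.
The intermediate image is 24.24 cm to the right of lens 1, which is 42.6 − (24.24) = 18.36 cm to the left of lens 2, so d_o2 = +18.36 cm.
Lens 2: 1/d_i2 = 1/f₂ − 1/d_o2 = 1/(32.0) − 1/(18.36) = -0.02322, so d_i2 = -43.1 cm.
The final image is virtual, 43.1 cm to the left of lens 2 (overall magnification ≈ -0.65).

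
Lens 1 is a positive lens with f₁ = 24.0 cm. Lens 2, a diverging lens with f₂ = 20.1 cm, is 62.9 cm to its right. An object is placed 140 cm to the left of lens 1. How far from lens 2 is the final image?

Lens 1: 1/d_i1 = 1/f₁ − 1/d_o1 = 1/(24.0) − 1/(140) = 0.03452, so d_i1 = 28.97 cm.
The intermediate image is 28.97 cm to the right of lens 1, which is 62.9 − (28.97) = 33.93 cm to the left of lens 2, so d_o2 = +33.93 cm.
Lens 2 is diverging, so f₂ = −20.1 cm.
Lens 2: 1/d_i2 = 1/f₂ − 1/d_o2 = 1/(-20.1) − 1/(33.93) = -0.07922, so d_i2 = -12.6 cm.
The final image is virtual, 12.6 cm to the left of lens 2 (overall magnification ≈ -0.077).

12.6 cm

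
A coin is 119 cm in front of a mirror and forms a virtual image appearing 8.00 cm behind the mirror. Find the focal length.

Virtual image ⇒ d_i = −8.00 cm.
1/f = 1/d_o + 1/d_i = 1/(119) + 1/(-8.00) = -0.1166, so f = -8.58 cm.
Since f is negative, the mirror is convex.

f = -8.58 cm (convex)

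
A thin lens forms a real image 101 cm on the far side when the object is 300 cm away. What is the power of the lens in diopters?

d_i = +101 cm.
1/f = 1/d_o + 1/d_i = 1/(300) + 1/(101) = 0.01323 cm⁻¹.
f = 75.56 cm = 0.7556 m, so P = 1/f = +1.32 D.

P = +1.32 D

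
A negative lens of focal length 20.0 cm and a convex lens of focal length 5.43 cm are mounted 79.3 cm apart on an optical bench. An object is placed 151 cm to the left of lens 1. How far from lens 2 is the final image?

Lens 1 is diverging, so f₁ = −20.0 cm.
Lens 1: 1/d_i1 = 1/f₁ − 1/d_o1 = 1/(-20.0) − 1/(151) = -0.05662, so d_i1 = -17.66 cm.
The intermediate image is 17.66 cm to the left of lens 1 (virtual), which is 79.3 − (-17.66) = 96.96 cm to the left of lens 2, so d_o2 = +96.96 cm.
Lens 2: 1/d_i2 = 1/f₂ − 1/d_o2 = 1/(5.43) − 1/(96.96) = 0.1738, so d_i2 = 5.75 cm.
The final image is real, 5.75 cm to the right of lens 2 (overall magnification ≈ -0.0069).

5.75 cm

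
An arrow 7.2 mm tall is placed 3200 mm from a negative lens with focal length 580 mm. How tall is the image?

1.10 mm

For a negative lens, f = -580 mm.
1/d_i = 1/f − 1/d_o = 1/(-580.0) − 1/(3200) = -0.002037, so d_i = -491.0 mm.
m = −d_i/d_o = +0.1534.
|h_i| = |m|·h_o = 0.1534 × 7.2 = 1.10 mm. The image is virtual, upright and reduced, on the same side as the object.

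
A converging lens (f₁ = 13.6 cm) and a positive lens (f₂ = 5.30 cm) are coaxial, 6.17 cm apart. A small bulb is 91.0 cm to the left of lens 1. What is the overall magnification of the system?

Lens 1: 1/d_i1 = 1/(13.6) − 1/(91.0) = 0.06254, so d_i1 = 15.99 cm; m₁ = −d_i1/d_o1 = -0.1757.
d_o2 = 6.17 − (15.99) = -9.820 cm (virtual object).
Lens 2: 1/d_i2 = 1/(5.30) − 1/(-9.820) = 0.2905, so d_i2 = 3.442 cm; m₂ = −d_i2/d_o2 = +0.3505.
m = m₁·m₂ = (-0.1757)(+0.3505) = -0.0616.

m = -0.0616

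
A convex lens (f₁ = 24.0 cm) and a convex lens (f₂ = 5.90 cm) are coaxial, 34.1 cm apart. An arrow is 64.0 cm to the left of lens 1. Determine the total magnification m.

m = -0.347

Lens 1: 1/d_i1 = 1/(24.0) − 1/(64.0) = 0.02604, so d_i1 = 38.40 cm; m₁ = −d_i1/d_o1 = -0.6000.
d_o2 = 34.1 − (38.40) = -4.300 cm (virtual object).
Lens 2: 1/d_i2 = 1/(5.90) − 1/(-4.300) = 0.4020, so d_i2 = 2.487 cm; m₂ = −d_i2/d_o2 = +0.5784.
m = m₁·m₂ = (-0.6000)(+0.5784) = -0.347.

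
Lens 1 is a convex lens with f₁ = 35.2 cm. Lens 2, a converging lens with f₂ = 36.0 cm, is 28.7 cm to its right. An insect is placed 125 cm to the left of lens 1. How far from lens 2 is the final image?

13.0 cm

Lens 1: 1/d_i1 = 1/f₁ − 1/d_o1 = 1/(35.2) − 1/(125) = 0.02041, so d_i1 = 49.00 cm.
The intermediate image is 49.00 cm to the right of lens 1, which lies 20.30 cm to the right of lens 2 — a virtual object — so d_o2 = −20.30 cm.
Lens 2: 1/d_i2 = 1/f₂ − 1/d_o2 = 1/(36.0) − 1/(-20.30) = 0.07704, so d_i2 = 13.0 cm.
The final image is real, 13.0 cm to the right of lens 2 (overall magnification ≈ -0.25).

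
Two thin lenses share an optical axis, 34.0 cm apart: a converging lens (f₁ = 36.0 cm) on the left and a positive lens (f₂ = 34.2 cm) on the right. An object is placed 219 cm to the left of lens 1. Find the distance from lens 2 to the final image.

7.18 cm

Lens 1: 1/d_i1 = 1/f₁ − 1/d_o1 = 1/(36.0) − 1/(219) = 0.02321, so d_i1 = 43.08 cm.
The intermediate image is 43.08 cm to the right of lens 1, which lies 9.080 cm to the right of lens 2 — a virtual object — so d_o2 = −9.080 cm.
Lens 2: 1/d_i2 = 1/f₂ − 1/d_o2 = 1/(34.2) − 1/(-9.080) = 0.1394, so d_i2 = 7.18 cm.
The final image is real, 7.18 cm to the right of lens 2 (overall magnification ≈ -0.16).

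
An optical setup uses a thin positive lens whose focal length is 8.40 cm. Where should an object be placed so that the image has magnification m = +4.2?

m = −d_i/d_o ⇒ d_i = −m·d_o.
1/f = 1/d_o + 1/d_i = 1/d_o − 1/(m·d_o) = (1 − 1/m)/d_o, so d_o = f(1 − 1/m) = (8.400)(1 − 1/(+4.2)) = 6.40 cm.

6.40 cm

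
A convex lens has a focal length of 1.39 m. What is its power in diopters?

P = +0.719 D

P = 1/f = 1/(1.39 m) = +0.719 D.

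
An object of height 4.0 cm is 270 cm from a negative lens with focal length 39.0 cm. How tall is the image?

0.505 cm

For a negative lens, f = -39.0 cm.
1/d_i = 1/f − 1/d_o = 1/(-39.00) − 1/(270) = -0.02934, so d_i = -34.08 cm.
m = −d_i/d_o = +0.1262.
|h_i| = |m|·h_o = 0.1262 × 4.0 = 0.505 cm. The image is virtual, upright and reduced, on the same side as the object.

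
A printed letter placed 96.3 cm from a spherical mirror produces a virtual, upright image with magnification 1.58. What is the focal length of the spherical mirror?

f = 262 cm (concave)

m = −d_i/d_o ⇒ d_i = −m·d_o = −(+1.58)·(96.3) = -152.2 cm.
1/f = 1/d_o + 1/d_i = 1/(96.3) + 1/(-152.2) = 0.003814, so f = 262 cm.
Since f is positive, the spherical mirror is concave.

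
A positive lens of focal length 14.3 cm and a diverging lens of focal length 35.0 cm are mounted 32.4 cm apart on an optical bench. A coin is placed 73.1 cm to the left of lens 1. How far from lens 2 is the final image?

Lens 1: 1/d_i1 = 1/f₁ − 1/d_o1 = 1/(14.3) − 1/(73.1) = 0.05625, so d_i1 = 17.78 cm.
The intermediate image is 17.78 cm to the right of lens 1, which is 32.4 − (17.78) = 14.62 cm to the left of lens 2, so d_o2 = +14.62 cm.
Lens 2 is diverging, so f₂ = −35.0 cm.
Lens 2: 1/d_i2 = 1/f₂ − 1/d_o2 = 1/(-35.0) − 1/(14.62) = -0.09697, so d_i2 = -10.3 cm.
The final image is virtual, 10.3 cm to the left of lens 2 (overall magnification ≈ -0.17).

10.3 cm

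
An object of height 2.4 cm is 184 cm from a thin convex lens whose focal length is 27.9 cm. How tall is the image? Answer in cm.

0.429 cm

1/d_i = 1/f − 1/d_o = 1/(27.90) − 1/(184) = 0.03041, so d_i = 32.89 cm.
m = −d_i/d_o = -0.1787.
|h_i| = |m|·h_o = 0.1787 × 2.4 = 0.429 cm. The image is real, inverted and reduced, on the far side of the lens.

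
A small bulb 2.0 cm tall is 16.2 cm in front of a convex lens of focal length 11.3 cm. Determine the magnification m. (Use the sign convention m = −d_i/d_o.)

m = -2.31

1/d_i = 1/f − 1/d_o = 1/(11.30) − 1/(16.2) = 0.02677, so d_i = 37.36 cm.
m = −d_i/d_o = −(37.36)/(16.2) = -2.31.
The image is real, inverted and enlarged, on the far side of the lens.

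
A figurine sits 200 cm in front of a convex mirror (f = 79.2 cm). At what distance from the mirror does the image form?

For a convex mirror, f = -79.2 cm.
Mirror equation: 1/d_i = 1/f − 1/d_o = 1/(-79.20) − 1/(200) = -0.01263 − 0.005000 = -0.01763, so d_i = -56.7 cm.
The image is virtual, upright and reduced, behind the mirror.

56.7 cm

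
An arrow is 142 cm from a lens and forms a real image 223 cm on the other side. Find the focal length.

f = 86.8 cm (converging)

Real image ⇒ d_i = +223 cm.
1/f = 1/d_o + 1/d_i = 1/(142) + 1/(223) = 0.01153, so f = 86.8 cm.
Since f is positive, the lens is converging.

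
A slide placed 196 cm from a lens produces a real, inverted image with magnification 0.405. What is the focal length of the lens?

m = −d_i/d_o ⇒ d_i = −m·d_o = −(-0.405)·(196) = 79.38 cm.
1/f = 1/d_o + 1/d_i = 1/(196) + 1/(79.38) = 0.01770, so f = 56.5 cm.
Since f is positive, the lens is converging.

f = 56.5 cm (converging)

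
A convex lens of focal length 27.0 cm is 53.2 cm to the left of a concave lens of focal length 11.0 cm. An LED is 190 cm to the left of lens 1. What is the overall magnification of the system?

m = -0.0557

Lens 1: 1/d_i1 = 1/(27.0) − 1/(190) = 0.03177, so d_i1 = 31.47 cm; m₁ = −d_i1/d_o1 = -0.1656.
d_o2 = 53.2 − (31.47) = 21.73 cm.
f₂ = −11.0 cm (diverging).
Lens 2: 1/d_i2 = 1/(-11.0) − 1/(21.73) = -0.1369, so d_i2 = -7.303 cm; m₂ = −d_i2/d_o2 = +0.3361.
m = m₁·m₂ = (-0.1656)(+0.3361) = -0.0557.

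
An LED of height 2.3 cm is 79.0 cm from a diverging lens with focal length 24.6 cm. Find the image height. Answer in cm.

0.546 cm

For a diverging lens, f = -24.6 cm.
1/d_i = 1/f − 1/d_o = 1/(-24.60) − 1/(79.0) = -0.05331, so d_i = -18.76 cm.
m = −d_i/d_o = +0.2375.
|h_i| = |m|·h_o = 0.2375 × 2.3 = 0.546 cm. The image is virtual, upright and reduced, on the same side as the object.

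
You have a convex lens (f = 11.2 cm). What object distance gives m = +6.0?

9.33 cm

m = −d_i/d_o ⇒ d_i = −m·d_o.
1/f = 1/d_o + 1/d_i = 1/d_o − 1/(m·d_o) = (1 − 1/m)/d_o, so d_o = f(1 − 1/m) = (11.20)(1 − 1/(+6.0)) = 9.33 cm.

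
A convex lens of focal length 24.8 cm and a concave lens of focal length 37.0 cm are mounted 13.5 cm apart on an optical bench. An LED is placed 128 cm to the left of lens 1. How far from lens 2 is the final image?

Lens 1: 1/d_i1 = 1/f₁ − 1/d_o1 = 1/(24.8) − 1/(128) = 0.03251, so d_i1 = 30.76 cm.
The intermediate image is 30.76 cm to the right of lens 1, which lies 17.26 cm to the right of lens 2 — a virtual object — so d_o2 = −17.26 cm.
Lens 2 is diverging, so f₂ = −37.0 cm.
Lens 2: 1/d_i2 = 1/f₂ − 1/d_o2 = 1/(-37.0) − 1/(-17.26) = 0.03091, so d_i2 = 32.4 cm.
The final image is real, 32.4 cm to the right of lens 2 (overall magnification ≈ -0.45).

32.4 cm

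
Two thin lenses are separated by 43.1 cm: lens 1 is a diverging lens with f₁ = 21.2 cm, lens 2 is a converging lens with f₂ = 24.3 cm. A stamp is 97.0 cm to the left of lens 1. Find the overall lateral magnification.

f₁ = −21.2 cm (diverging).
Lens 1: 1/d_i1 = 1/(-21.2) − 1/(97.0) = -0.05748, so d_i1 = -17.40 cm; m₁ = −d_i1/d_o1 = +0.1794.
d_o2 = 43.1 − (-17.40) = 60.50 cm.
Lens 2: 1/d_i2 = 1/(24.3) − 1/(60.50) = 0.02462, so d_i2 = 40.61 cm; m₂ = −d_i2/d_o2 = -0.6713.
m = m₁·m₂ = (+0.1794)(-0.6713) = -0.120.

m = -0.120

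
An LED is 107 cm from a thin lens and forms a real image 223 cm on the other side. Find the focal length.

Real image ⇒ d_i = +223 cm.
1/f = 1/d_o + 1/d_i = 1/(107) + 1/(223) = 0.01383, so f = 72.3 cm.
Since f is positive, the thin lens is converging.

f = 72.3 cm (converging)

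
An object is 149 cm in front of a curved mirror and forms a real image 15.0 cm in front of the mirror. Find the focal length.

f = 13.6 cm (concave)

Real image ⇒ d_i = +15.0 cm.
1/f = 1/d_o + 1/d_i = 1/(149) + 1/(15.0) = 0.07338, so f = 13.6 cm.
Since f is positive, the curved mirror is concave.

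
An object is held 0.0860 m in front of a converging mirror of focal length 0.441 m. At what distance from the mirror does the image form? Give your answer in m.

Mirror equation: 1/q = 1/f − 1/p = 1/(0.4410) − 1/(0.0860) = 2.268 − 11.63 = -9.360, so q = -0.107 m.
The image is virtual, upright and enlarged, behind the mirror.

0.107 m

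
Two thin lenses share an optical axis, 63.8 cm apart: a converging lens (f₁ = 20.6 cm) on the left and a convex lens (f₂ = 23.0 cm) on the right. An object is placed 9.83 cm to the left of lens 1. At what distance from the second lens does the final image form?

31.9 cm

Lens 1: 1/d_i1 = 1/f₁ − 1/d_o1 = 1/(20.6) − 1/(9.83) = -0.05319, so d_i1 = -18.80 cm.
The intermediate image is 18.80 cm to the left of lens 1 (virtual), which is 63.8 − (-18.80) = 82.60 cm to the left of lens 2, so d_o2 = +82.60 cm.
Lens 2: 1/d_i2 = 1/f₂ − 1/d_o2 = 1/(23.0) − 1/(82.60) = 0.03137, so d_i2 = 31.9 cm.
The final image is real, 31.9 cm to the right of lens 2 (overall magnification ≈ -0.74).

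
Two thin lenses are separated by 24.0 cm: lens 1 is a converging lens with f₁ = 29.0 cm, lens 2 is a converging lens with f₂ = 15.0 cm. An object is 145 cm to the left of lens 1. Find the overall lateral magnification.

m = -0.138

Lens 1: 1/d_i1 = 1/(29.0) − 1/(145) = 0.02759, so d_i1 = 36.25 cm; m₁ = −d_i1/d_o1 = -0.2500.
d_o2 = 24.0 − (36.25) = -12.25 cm (virtual object).
Lens 2: 1/d_i2 = 1/(15.0) − 1/(-12.25) = 0.1483, so d_i2 = 6.743 cm; m₂ = −d_i2/d_o2 = +0.5505.
m = m₁·m₂ = (-0.2500)(+0.5505) = -0.138.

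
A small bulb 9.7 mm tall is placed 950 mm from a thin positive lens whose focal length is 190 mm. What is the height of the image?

1/d_i = 1/f − 1/d_o = 1/(190.0) − 1/(950) = 0.004211, so d_i = 237.5 mm.
m = −d_i/d_o = -0.2500.
|h_i| = |m|·h_o = 0.2500 × 9.7 = 2.42 mm. The image is real, inverted and reduced, on the far side of the lens.

2.42 mm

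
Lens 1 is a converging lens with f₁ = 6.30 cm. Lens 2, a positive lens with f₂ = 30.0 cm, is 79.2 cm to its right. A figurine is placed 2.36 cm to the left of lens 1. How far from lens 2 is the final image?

47.0 cm

Lens 1: 1/d_i1 = 1/f₁ − 1/d_o1 = 1/(6.30) − 1/(2.36) = -0.2650, so d_i1 = -3.774 cm.
The intermediate image is 3.774 cm to the left of lens 1 (virtual), which is 79.2 − (-3.774) = 82.97 cm to the left of lens 2, so d_o2 = +82.97 cm.
Lens 2: 1/d_i2 = 1/f₂ − 1/d_o2 = 1/(30.0) − 1/(82.97) = 0.02128, so d_i2 = 47.0 cm.
The final image is real, 47.0 cm to the right of lens 2 (overall magnification ≈ -0.91).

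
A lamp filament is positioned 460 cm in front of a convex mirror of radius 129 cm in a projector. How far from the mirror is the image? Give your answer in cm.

56.6 cm

f = R/2 = 129/2 = 64.50 cm; for a convex mirror, f = -64.50 cm.
Mirror equation: 1/v = 1/f − 1/u = 1/(-64.50) − 1/(460) = -0.01550 − 0.002174 = -0.01768, so v = -56.6 cm.
The image is virtual, upright and reduced, behind the mirror.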